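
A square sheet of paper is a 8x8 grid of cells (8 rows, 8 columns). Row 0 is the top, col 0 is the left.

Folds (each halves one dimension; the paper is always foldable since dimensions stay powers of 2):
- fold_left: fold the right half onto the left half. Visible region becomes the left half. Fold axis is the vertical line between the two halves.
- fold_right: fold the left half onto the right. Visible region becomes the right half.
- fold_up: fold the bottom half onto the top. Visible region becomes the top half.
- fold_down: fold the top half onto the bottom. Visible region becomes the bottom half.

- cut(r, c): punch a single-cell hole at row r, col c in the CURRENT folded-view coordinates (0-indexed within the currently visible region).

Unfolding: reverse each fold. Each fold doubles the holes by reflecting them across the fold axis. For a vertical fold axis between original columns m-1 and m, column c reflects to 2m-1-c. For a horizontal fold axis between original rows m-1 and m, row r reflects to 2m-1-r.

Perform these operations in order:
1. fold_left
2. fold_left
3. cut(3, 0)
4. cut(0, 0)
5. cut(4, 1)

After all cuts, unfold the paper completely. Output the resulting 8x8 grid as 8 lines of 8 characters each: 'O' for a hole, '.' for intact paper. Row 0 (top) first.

Op 1 fold_left: fold axis v@4; visible region now rows[0,8) x cols[0,4) = 8x4
Op 2 fold_left: fold axis v@2; visible region now rows[0,8) x cols[0,2) = 8x2
Op 3 cut(3, 0): punch at orig (3,0); cuts so far [(3, 0)]; region rows[0,8) x cols[0,2) = 8x2
Op 4 cut(0, 0): punch at orig (0,0); cuts so far [(0, 0), (3, 0)]; region rows[0,8) x cols[0,2) = 8x2
Op 5 cut(4, 1): punch at orig (4,1); cuts so far [(0, 0), (3, 0), (4, 1)]; region rows[0,8) x cols[0,2) = 8x2
Unfold 1 (reflect across v@2): 6 holes -> [(0, 0), (0, 3), (3, 0), (3, 3), (4, 1), (4, 2)]
Unfold 2 (reflect across v@4): 12 holes -> [(0, 0), (0, 3), (0, 4), (0, 7), (3, 0), (3, 3), (3, 4), (3, 7), (4, 1), (4, 2), (4, 5), (4, 6)]

Answer: O..OO..O
........
........
O..OO..O
.OO..OO.
........
........
........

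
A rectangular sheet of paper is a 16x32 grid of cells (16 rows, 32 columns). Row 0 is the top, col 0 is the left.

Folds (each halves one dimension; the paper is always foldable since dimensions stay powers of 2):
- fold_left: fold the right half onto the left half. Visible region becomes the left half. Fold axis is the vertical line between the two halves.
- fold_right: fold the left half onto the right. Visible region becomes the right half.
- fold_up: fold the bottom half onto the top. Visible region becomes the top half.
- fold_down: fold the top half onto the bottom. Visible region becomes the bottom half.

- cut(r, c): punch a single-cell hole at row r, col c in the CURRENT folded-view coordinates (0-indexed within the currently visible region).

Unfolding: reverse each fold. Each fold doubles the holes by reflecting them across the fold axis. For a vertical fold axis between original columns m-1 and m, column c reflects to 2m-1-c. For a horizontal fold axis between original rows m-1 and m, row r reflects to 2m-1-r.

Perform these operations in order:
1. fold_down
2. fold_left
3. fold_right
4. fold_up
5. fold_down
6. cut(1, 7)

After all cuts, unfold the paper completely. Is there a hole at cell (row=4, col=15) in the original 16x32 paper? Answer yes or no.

Op 1 fold_down: fold axis h@8; visible region now rows[8,16) x cols[0,32) = 8x32
Op 2 fold_left: fold axis v@16; visible region now rows[8,16) x cols[0,16) = 8x16
Op 3 fold_right: fold axis v@8; visible region now rows[8,16) x cols[8,16) = 8x8
Op 4 fold_up: fold axis h@12; visible region now rows[8,12) x cols[8,16) = 4x8
Op 5 fold_down: fold axis h@10; visible region now rows[10,12) x cols[8,16) = 2x8
Op 6 cut(1, 7): punch at orig (11,15); cuts so far [(11, 15)]; region rows[10,12) x cols[8,16) = 2x8
Unfold 1 (reflect across h@10): 2 holes -> [(8, 15), (11, 15)]
Unfold 2 (reflect across h@12): 4 holes -> [(8, 15), (11, 15), (12, 15), (15, 15)]
Unfold 3 (reflect across v@8): 8 holes -> [(8, 0), (8, 15), (11, 0), (11, 15), (12, 0), (12, 15), (15, 0), (15, 15)]
Unfold 4 (reflect across v@16): 16 holes -> [(8, 0), (8, 15), (8, 16), (8, 31), (11, 0), (11, 15), (11, 16), (11, 31), (12, 0), (12, 15), (12, 16), (12, 31), (15, 0), (15, 15), (15, 16), (15, 31)]
Unfold 5 (reflect across h@8): 32 holes -> [(0, 0), (0, 15), (0, 16), (0, 31), (3, 0), (3, 15), (3, 16), (3, 31), (4, 0), (4, 15), (4, 16), (4, 31), (7, 0), (7, 15), (7, 16), (7, 31), (8, 0), (8, 15), (8, 16), (8, 31), (11, 0), (11, 15), (11, 16), (11, 31), (12, 0), (12, 15), (12, 16), (12, 31), (15, 0), (15, 15), (15, 16), (15, 31)]
Holes: [(0, 0), (0, 15), (0, 16), (0, 31), (3, 0), (3, 15), (3, 16), (3, 31), (4, 0), (4, 15), (4, 16), (4, 31), (7, 0), (7, 15), (7, 16), (7, 31), (8, 0), (8, 15), (8, 16), (8, 31), (11, 0), (11, 15), (11, 16), (11, 31), (12, 0), (12, 15), (12, 16), (12, 31), (15, 0), (15, 15), (15, 16), (15, 31)]

Answer: yes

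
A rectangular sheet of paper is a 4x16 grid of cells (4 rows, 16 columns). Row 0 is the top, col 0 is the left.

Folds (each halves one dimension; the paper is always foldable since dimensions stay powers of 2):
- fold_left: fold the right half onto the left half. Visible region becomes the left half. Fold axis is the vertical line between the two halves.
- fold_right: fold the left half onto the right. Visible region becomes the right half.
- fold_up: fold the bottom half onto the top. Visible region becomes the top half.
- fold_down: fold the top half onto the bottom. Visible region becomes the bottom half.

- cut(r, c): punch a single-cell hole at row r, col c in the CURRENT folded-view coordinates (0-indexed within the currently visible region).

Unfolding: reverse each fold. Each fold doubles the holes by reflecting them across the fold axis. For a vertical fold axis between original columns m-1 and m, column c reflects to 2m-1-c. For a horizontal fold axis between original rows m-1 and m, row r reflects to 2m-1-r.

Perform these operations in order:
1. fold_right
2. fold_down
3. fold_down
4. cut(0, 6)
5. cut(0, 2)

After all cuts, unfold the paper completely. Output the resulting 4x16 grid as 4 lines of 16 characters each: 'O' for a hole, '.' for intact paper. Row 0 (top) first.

Op 1 fold_right: fold axis v@8; visible region now rows[0,4) x cols[8,16) = 4x8
Op 2 fold_down: fold axis h@2; visible region now rows[2,4) x cols[8,16) = 2x8
Op 3 fold_down: fold axis h@3; visible region now rows[3,4) x cols[8,16) = 1x8
Op 4 cut(0, 6): punch at orig (3,14); cuts so far [(3, 14)]; region rows[3,4) x cols[8,16) = 1x8
Op 5 cut(0, 2): punch at orig (3,10); cuts so far [(3, 10), (3, 14)]; region rows[3,4) x cols[8,16) = 1x8
Unfold 1 (reflect across h@3): 4 holes -> [(2, 10), (2, 14), (3, 10), (3, 14)]
Unfold 2 (reflect across h@2): 8 holes -> [(0, 10), (0, 14), (1, 10), (1, 14), (2, 10), (2, 14), (3, 10), (3, 14)]
Unfold 3 (reflect across v@8): 16 holes -> [(0, 1), (0, 5), (0, 10), (0, 14), (1, 1), (1, 5), (1, 10), (1, 14), (2, 1), (2, 5), (2, 10), (2, 14), (3, 1), (3, 5), (3, 10), (3, 14)]

Answer: .O...O....O...O.
.O...O....O...O.
.O...O....O...O.
.O...O....O...O.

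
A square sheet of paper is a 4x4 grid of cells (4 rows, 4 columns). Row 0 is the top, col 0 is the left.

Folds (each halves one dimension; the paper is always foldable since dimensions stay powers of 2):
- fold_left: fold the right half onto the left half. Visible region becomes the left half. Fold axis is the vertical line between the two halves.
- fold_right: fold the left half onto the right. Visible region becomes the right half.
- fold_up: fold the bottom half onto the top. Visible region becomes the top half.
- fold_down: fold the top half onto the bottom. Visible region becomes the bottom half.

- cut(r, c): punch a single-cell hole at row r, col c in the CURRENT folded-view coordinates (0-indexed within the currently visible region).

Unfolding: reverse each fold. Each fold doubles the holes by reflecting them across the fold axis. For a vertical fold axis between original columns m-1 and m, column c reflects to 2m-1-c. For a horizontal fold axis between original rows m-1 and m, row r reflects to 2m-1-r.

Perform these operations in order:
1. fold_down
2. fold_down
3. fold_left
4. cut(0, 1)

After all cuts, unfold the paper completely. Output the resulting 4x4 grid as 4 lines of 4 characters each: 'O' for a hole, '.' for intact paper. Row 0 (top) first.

Answer: .OO.
.OO.
.OO.
.OO.

Derivation:
Op 1 fold_down: fold axis h@2; visible region now rows[2,4) x cols[0,4) = 2x4
Op 2 fold_down: fold axis h@3; visible region now rows[3,4) x cols[0,4) = 1x4
Op 3 fold_left: fold axis v@2; visible region now rows[3,4) x cols[0,2) = 1x2
Op 4 cut(0, 1): punch at orig (3,1); cuts so far [(3, 1)]; region rows[3,4) x cols[0,2) = 1x2
Unfold 1 (reflect across v@2): 2 holes -> [(3, 1), (3, 2)]
Unfold 2 (reflect across h@3): 4 holes -> [(2, 1), (2, 2), (3, 1), (3, 2)]
Unfold 3 (reflect across h@2): 8 holes -> [(0, 1), (0, 2), (1, 1), (1, 2), (2, 1), (2, 2), (3, 1), (3, 2)]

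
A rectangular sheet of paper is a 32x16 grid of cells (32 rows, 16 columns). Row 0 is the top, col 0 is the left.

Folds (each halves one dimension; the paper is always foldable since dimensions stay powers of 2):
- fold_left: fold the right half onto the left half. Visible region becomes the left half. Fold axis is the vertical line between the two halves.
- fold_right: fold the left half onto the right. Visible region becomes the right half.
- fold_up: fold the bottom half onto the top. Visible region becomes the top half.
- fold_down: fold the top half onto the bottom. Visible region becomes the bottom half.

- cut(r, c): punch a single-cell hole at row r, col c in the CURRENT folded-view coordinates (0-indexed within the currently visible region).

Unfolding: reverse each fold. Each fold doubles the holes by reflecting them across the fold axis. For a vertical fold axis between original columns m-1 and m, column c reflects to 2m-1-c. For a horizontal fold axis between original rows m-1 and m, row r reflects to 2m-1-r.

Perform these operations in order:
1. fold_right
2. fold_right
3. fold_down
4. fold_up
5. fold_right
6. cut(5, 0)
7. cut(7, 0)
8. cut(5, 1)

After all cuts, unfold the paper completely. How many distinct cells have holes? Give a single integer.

Answer: 96

Derivation:
Op 1 fold_right: fold axis v@8; visible region now rows[0,32) x cols[8,16) = 32x8
Op 2 fold_right: fold axis v@12; visible region now rows[0,32) x cols[12,16) = 32x4
Op 3 fold_down: fold axis h@16; visible region now rows[16,32) x cols[12,16) = 16x4
Op 4 fold_up: fold axis h@24; visible region now rows[16,24) x cols[12,16) = 8x4
Op 5 fold_right: fold axis v@14; visible region now rows[16,24) x cols[14,16) = 8x2
Op 6 cut(5, 0): punch at orig (21,14); cuts so far [(21, 14)]; region rows[16,24) x cols[14,16) = 8x2
Op 7 cut(7, 0): punch at orig (23,14); cuts so far [(21, 14), (23, 14)]; region rows[16,24) x cols[14,16) = 8x2
Op 8 cut(5, 1): punch at orig (21,15); cuts so far [(21, 14), (21, 15), (23, 14)]; region rows[16,24) x cols[14,16) = 8x2
Unfold 1 (reflect across v@14): 6 holes -> [(21, 12), (21, 13), (21, 14), (21, 15), (23, 13), (23, 14)]
Unfold 2 (reflect across h@24): 12 holes -> [(21, 12), (21, 13), (21, 14), (21, 15), (23, 13), (23, 14), (24, 13), (24, 14), (26, 12), (26, 13), (26, 14), (26, 15)]
Unfold 3 (reflect across h@16): 24 holes -> [(5, 12), (5, 13), (5, 14), (5, 15), (7, 13), (7, 14), (8, 13), (8, 14), (10, 12), (10, 13), (10, 14), (10, 15), (21, 12), (21, 13), (21, 14), (21, 15), (23, 13), (23, 14), (24, 13), (24, 14), (26, 12), (26, 13), (26, 14), (26, 15)]
Unfold 4 (reflect across v@12): 48 holes -> [(5, 8), (5, 9), (5, 10), (5, 11), (5, 12), (5, 13), (5, 14), (5, 15), (7, 9), (7, 10), (7, 13), (7, 14), (8, 9), (8, 10), (8, 13), (8, 14), (10, 8), (10, 9), (10, 10), (10, 11), (10, 12), (10, 13), (10, 14), (10, 15), (21, 8), (21, 9), (21, 10), (21, 11), (21, 12), (21, 13), (21, 14), (21, 15), (23, 9), (23, 10), (23, 13), (23, 14), (24, 9), (24, 10), (24, 13), (24, 14), (26, 8), (26, 9), (26, 10), (26, 11), (26, 12), (26, 13), (26, 14), (26, 15)]
Unfold 5 (reflect across v@8): 96 holes -> [(5, 0), (5, 1), (5, 2), (5, 3), (5, 4), (5, 5), (5, 6), (5, 7), (5, 8), (5, 9), (5, 10), (5, 11), (5, 12), (5, 13), (5, 14), (5, 15), (7, 1), (7, 2), (7, 5), (7, 6), (7, 9), (7, 10), (7, 13), (7, 14), (8, 1), (8, 2), (8, 5), (8, 6), (8, 9), (8, 10), (8, 13), (8, 14), (10, 0), (10, 1), (10, 2), (10, 3), (10, 4), (10, 5), (10, 6), (10, 7), (10, 8), (10, 9), (10, 10), (10, 11), (10, 12), (10, 13), (10, 14), (10, 15), (21, 0), (21, 1), (21, 2), (21, 3), (21, 4), (21, 5), (21, 6), (21, 7), (21, 8), (21, 9), (21, 10), (21, 11), (21, 12), (21, 13), (21, 14), (21, 15), (23, 1), (23, 2), (23, 5), (23, 6), (23, 9), (23, 10), (23, 13), (23, 14), (24, 1), (24, 2), (24, 5), (24, 6), (24, 9), (24, 10), (24, 13), (24, 14), (26, 0), (26, 1), (26, 2), (26, 3), (26, 4), (26, 5), (26, 6), (26, 7), (26, 8), (26, 9), (26, 10), (26, 11), (26, 12), (26, 13), (26, 14), (26, 15)]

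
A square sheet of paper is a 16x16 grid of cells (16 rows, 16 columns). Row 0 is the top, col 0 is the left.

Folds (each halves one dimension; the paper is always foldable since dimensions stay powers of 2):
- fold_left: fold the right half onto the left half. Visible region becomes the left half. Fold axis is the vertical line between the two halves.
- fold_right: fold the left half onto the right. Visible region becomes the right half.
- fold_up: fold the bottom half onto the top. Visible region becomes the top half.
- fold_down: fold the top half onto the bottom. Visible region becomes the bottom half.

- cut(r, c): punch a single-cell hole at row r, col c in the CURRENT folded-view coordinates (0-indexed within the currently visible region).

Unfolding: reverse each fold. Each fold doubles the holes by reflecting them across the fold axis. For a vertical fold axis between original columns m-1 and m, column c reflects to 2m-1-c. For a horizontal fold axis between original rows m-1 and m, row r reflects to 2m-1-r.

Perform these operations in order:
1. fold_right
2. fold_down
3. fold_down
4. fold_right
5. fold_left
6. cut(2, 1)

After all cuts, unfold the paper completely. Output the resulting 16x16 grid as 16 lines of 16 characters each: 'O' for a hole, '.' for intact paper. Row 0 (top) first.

Op 1 fold_right: fold axis v@8; visible region now rows[0,16) x cols[8,16) = 16x8
Op 2 fold_down: fold axis h@8; visible region now rows[8,16) x cols[8,16) = 8x8
Op 3 fold_down: fold axis h@12; visible region now rows[12,16) x cols[8,16) = 4x8
Op 4 fold_right: fold axis v@12; visible region now rows[12,16) x cols[12,16) = 4x4
Op 5 fold_left: fold axis v@14; visible region now rows[12,16) x cols[12,14) = 4x2
Op 6 cut(2, 1): punch at orig (14,13); cuts so far [(14, 13)]; region rows[12,16) x cols[12,14) = 4x2
Unfold 1 (reflect across v@14): 2 holes -> [(14, 13), (14, 14)]
Unfold 2 (reflect across v@12): 4 holes -> [(14, 9), (14, 10), (14, 13), (14, 14)]
Unfold 3 (reflect across h@12): 8 holes -> [(9, 9), (9, 10), (9, 13), (9, 14), (14, 9), (14, 10), (14, 13), (14, 14)]
Unfold 4 (reflect across h@8): 16 holes -> [(1, 9), (1, 10), (1, 13), (1, 14), (6, 9), (6, 10), (6, 13), (6, 14), (9, 9), (9, 10), (9, 13), (9, 14), (14, 9), (14, 10), (14, 13), (14, 14)]
Unfold 5 (reflect across v@8): 32 holes -> [(1, 1), (1, 2), (1, 5), (1, 6), (1, 9), (1, 10), (1, 13), (1, 14), (6, 1), (6, 2), (6, 5), (6, 6), (6, 9), (6, 10), (6, 13), (6, 14), (9, 1), (9, 2), (9, 5), (9, 6), (9, 9), (9, 10), (9, 13), (9, 14), (14, 1), (14, 2), (14, 5), (14, 6), (14, 9), (14, 10), (14, 13), (14, 14)]

Answer: ................
.OO..OO..OO..OO.
................
................
................
................
.OO..OO..OO..OO.
................
................
.OO..OO..OO..OO.
................
................
................
................
.OO..OO..OO..OO.
................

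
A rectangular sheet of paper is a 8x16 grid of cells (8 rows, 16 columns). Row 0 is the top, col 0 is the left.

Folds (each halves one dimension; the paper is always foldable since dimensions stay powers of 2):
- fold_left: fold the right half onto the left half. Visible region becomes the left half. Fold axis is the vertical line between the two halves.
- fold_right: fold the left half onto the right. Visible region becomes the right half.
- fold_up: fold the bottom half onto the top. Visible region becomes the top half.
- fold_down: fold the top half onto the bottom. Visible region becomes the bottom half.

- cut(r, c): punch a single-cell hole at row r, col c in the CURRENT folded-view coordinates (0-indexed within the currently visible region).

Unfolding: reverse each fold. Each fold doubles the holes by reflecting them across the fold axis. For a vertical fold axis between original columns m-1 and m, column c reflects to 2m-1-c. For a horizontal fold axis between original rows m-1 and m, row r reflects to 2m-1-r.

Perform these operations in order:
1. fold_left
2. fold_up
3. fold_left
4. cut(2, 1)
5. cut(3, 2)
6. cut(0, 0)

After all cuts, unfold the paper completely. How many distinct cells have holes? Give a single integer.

Op 1 fold_left: fold axis v@8; visible region now rows[0,8) x cols[0,8) = 8x8
Op 2 fold_up: fold axis h@4; visible region now rows[0,4) x cols[0,8) = 4x8
Op 3 fold_left: fold axis v@4; visible region now rows[0,4) x cols[0,4) = 4x4
Op 4 cut(2, 1): punch at orig (2,1); cuts so far [(2, 1)]; region rows[0,4) x cols[0,4) = 4x4
Op 5 cut(3, 2): punch at orig (3,2); cuts so far [(2, 1), (3, 2)]; region rows[0,4) x cols[0,4) = 4x4
Op 6 cut(0, 0): punch at orig (0,0); cuts so far [(0, 0), (2, 1), (3, 2)]; region rows[0,4) x cols[0,4) = 4x4
Unfold 1 (reflect across v@4): 6 holes -> [(0, 0), (0, 7), (2, 1), (2, 6), (3, 2), (3, 5)]
Unfold 2 (reflect across h@4): 12 holes -> [(0, 0), (0, 7), (2, 1), (2, 6), (3, 2), (3, 5), (4, 2), (4, 5), (5, 1), (5, 6), (7, 0), (7, 7)]
Unfold 3 (reflect across v@8): 24 holes -> [(0, 0), (0, 7), (0, 8), (0, 15), (2, 1), (2, 6), (2, 9), (2, 14), (3, 2), (3, 5), (3, 10), (3, 13), (4, 2), (4, 5), (4, 10), (4, 13), (5, 1), (5, 6), (5, 9), (5, 14), (7, 0), (7, 7), (7, 8), (7, 15)]

Answer: 24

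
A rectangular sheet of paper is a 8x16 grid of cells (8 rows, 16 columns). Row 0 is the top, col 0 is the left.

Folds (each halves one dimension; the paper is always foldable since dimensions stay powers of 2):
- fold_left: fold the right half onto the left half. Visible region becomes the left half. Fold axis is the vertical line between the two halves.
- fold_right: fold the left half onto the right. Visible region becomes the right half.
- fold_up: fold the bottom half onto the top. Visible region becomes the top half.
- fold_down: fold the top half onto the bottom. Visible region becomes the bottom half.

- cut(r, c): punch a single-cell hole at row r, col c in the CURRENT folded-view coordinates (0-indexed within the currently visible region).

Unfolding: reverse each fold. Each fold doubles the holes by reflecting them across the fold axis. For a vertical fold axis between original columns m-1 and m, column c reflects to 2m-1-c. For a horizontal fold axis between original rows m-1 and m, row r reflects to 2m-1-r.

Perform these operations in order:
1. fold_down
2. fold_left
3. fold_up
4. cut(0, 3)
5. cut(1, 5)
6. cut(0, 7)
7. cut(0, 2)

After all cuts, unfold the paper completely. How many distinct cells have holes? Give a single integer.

Op 1 fold_down: fold axis h@4; visible region now rows[4,8) x cols[0,16) = 4x16
Op 2 fold_left: fold axis v@8; visible region now rows[4,8) x cols[0,8) = 4x8
Op 3 fold_up: fold axis h@6; visible region now rows[4,6) x cols[0,8) = 2x8
Op 4 cut(0, 3): punch at orig (4,3); cuts so far [(4, 3)]; region rows[4,6) x cols[0,8) = 2x8
Op 5 cut(1, 5): punch at orig (5,5); cuts so far [(4, 3), (5, 5)]; region rows[4,6) x cols[0,8) = 2x8
Op 6 cut(0, 7): punch at orig (4,7); cuts so far [(4, 3), (4, 7), (5, 5)]; region rows[4,6) x cols[0,8) = 2x8
Op 7 cut(0, 2): punch at orig (4,2); cuts so far [(4, 2), (4, 3), (4, 7), (5, 5)]; region rows[4,6) x cols[0,8) = 2x8
Unfold 1 (reflect across h@6): 8 holes -> [(4, 2), (4, 3), (4, 7), (5, 5), (6, 5), (7, 2), (7, 3), (7, 7)]
Unfold 2 (reflect across v@8): 16 holes -> [(4, 2), (4, 3), (4, 7), (4, 8), (4, 12), (4, 13), (5, 5), (5, 10), (6, 5), (6, 10), (7, 2), (7, 3), (7, 7), (7, 8), (7, 12), (7, 13)]
Unfold 3 (reflect across h@4): 32 holes -> [(0, 2), (0, 3), (0, 7), (0, 8), (0, 12), (0, 13), (1, 5), (1, 10), (2, 5), (2, 10), (3, 2), (3, 3), (3, 7), (3, 8), (3, 12), (3, 13), (4, 2), (4, 3), (4, 7), (4, 8), (4, 12), (4, 13), (5, 5), (5, 10), (6, 5), (6, 10), (7, 2), (7, 3), (7, 7), (7, 8), (7, 12), (7, 13)]

Answer: 32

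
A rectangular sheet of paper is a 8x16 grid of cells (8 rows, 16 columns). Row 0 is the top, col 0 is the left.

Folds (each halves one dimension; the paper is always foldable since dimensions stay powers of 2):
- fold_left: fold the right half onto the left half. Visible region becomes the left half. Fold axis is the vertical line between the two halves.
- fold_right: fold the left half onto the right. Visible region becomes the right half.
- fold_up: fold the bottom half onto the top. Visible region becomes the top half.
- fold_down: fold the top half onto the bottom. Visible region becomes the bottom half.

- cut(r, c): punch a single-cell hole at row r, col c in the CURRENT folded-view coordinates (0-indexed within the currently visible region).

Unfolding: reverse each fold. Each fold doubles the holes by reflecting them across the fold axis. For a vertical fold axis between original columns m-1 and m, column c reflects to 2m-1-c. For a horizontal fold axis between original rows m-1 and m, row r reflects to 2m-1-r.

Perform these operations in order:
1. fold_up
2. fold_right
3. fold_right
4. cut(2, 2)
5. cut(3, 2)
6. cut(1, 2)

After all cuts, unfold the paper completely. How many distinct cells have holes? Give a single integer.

Answer: 24

Derivation:
Op 1 fold_up: fold axis h@4; visible region now rows[0,4) x cols[0,16) = 4x16
Op 2 fold_right: fold axis v@8; visible region now rows[0,4) x cols[8,16) = 4x8
Op 3 fold_right: fold axis v@12; visible region now rows[0,4) x cols[12,16) = 4x4
Op 4 cut(2, 2): punch at orig (2,14); cuts so far [(2, 14)]; region rows[0,4) x cols[12,16) = 4x4
Op 5 cut(3, 2): punch at orig (3,14); cuts so far [(2, 14), (3, 14)]; region rows[0,4) x cols[12,16) = 4x4
Op 6 cut(1, 2): punch at orig (1,14); cuts so far [(1, 14), (2, 14), (3, 14)]; region rows[0,4) x cols[12,16) = 4x4
Unfold 1 (reflect across v@12): 6 holes -> [(1, 9), (1, 14), (2, 9), (2, 14), (3, 9), (3, 14)]
Unfold 2 (reflect across v@8): 12 holes -> [(1, 1), (1, 6), (1, 9), (1, 14), (2, 1), (2, 6), (2, 9), (2, 14), (3, 1), (3, 6), (3, 9), (3, 14)]
Unfold 3 (reflect across h@4): 24 holes -> [(1, 1), (1, 6), (1, 9), (1, 14), (2, 1), (2, 6), (2, 9), (2, 14), (3, 1), (3, 6), (3, 9), (3, 14), (4, 1), (4, 6), (4, 9), (4, 14), (5, 1), (5, 6), (5, 9), (5, 14), (6, 1), (6, 6), (6, 9), (6, 14)]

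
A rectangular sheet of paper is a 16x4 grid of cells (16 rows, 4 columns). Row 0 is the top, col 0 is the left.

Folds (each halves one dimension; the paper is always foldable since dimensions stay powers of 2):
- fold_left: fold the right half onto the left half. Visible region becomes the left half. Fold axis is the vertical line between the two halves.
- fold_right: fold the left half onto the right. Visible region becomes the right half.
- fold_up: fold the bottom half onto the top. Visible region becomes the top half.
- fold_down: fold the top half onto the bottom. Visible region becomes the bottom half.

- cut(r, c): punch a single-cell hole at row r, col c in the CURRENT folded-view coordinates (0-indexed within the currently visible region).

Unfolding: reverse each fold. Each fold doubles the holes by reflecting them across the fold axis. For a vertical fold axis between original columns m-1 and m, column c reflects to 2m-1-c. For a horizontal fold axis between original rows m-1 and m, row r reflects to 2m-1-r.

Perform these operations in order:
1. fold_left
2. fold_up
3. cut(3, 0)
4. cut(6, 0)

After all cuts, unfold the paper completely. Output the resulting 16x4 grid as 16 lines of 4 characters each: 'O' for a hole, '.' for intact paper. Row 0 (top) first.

Answer: ....
....
....
O..O
....
....
O..O
....
....
O..O
....
....
O..O
....
....
....

Derivation:
Op 1 fold_left: fold axis v@2; visible region now rows[0,16) x cols[0,2) = 16x2
Op 2 fold_up: fold axis h@8; visible region now rows[0,8) x cols[0,2) = 8x2
Op 3 cut(3, 0): punch at orig (3,0); cuts so far [(3, 0)]; region rows[0,8) x cols[0,2) = 8x2
Op 4 cut(6, 0): punch at orig (6,0); cuts so far [(3, 0), (6, 0)]; region rows[0,8) x cols[0,2) = 8x2
Unfold 1 (reflect across h@8): 4 holes -> [(3, 0), (6, 0), (9, 0), (12, 0)]
Unfold 2 (reflect across v@2): 8 holes -> [(3, 0), (3, 3), (6, 0), (6, 3), (9, 0), (9, 3), (12, 0), (12, 3)]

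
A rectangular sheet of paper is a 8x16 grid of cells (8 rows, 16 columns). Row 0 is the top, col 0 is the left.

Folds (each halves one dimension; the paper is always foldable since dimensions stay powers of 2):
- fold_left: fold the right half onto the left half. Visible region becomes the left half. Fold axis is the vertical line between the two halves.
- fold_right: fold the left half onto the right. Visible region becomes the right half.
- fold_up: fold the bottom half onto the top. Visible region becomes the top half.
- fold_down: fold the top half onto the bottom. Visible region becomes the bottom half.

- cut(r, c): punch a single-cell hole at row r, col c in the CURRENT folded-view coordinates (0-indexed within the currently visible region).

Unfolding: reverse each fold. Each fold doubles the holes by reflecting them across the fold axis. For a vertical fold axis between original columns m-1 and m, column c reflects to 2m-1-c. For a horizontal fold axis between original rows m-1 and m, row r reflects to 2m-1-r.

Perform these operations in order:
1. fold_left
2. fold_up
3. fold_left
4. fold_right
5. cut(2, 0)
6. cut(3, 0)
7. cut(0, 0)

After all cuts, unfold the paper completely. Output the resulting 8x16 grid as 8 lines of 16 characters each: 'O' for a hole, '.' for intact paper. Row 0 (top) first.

Op 1 fold_left: fold axis v@8; visible region now rows[0,8) x cols[0,8) = 8x8
Op 2 fold_up: fold axis h@4; visible region now rows[0,4) x cols[0,8) = 4x8
Op 3 fold_left: fold axis v@4; visible region now rows[0,4) x cols[0,4) = 4x4
Op 4 fold_right: fold axis v@2; visible region now rows[0,4) x cols[2,4) = 4x2
Op 5 cut(2, 0): punch at orig (2,2); cuts so far [(2, 2)]; region rows[0,4) x cols[2,4) = 4x2
Op 6 cut(3, 0): punch at orig (3,2); cuts so far [(2, 2), (3, 2)]; region rows[0,4) x cols[2,4) = 4x2
Op 7 cut(0, 0): punch at orig (0,2); cuts so far [(0, 2), (2, 2), (3, 2)]; region rows[0,4) x cols[2,4) = 4x2
Unfold 1 (reflect across v@2): 6 holes -> [(0, 1), (0, 2), (2, 1), (2, 2), (3, 1), (3, 2)]
Unfold 2 (reflect across v@4): 12 holes -> [(0, 1), (0, 2), (0, 5), (0, 6), (2, 1), (2, 2), (2, 5), (2, 6), (3, 1), (3, 2), (3, 5), (3, 6)]
Unfold 3 (reflect across h@4): 24 holes -> [(0, 1), (0, 2), (0, 5), (0, 6), (2, 1), (2, 2), (2, 5), (2, 6), (3, 1), (3, 2), (3, 5), (3, 6), (4, 1), (4, 2), (4, 5), (4, 6), (5, 1), (5, 2), (5, 5), (5, 6), (7, 1), (7, 2), (7, 5), (7, 6)]
Unfold 4 (reflect across v@8): 48 holes -> [(0, 1), (0, 2), (0, 5), (0, 6), (0, 9), (0, 10), (0, 13), (0, 14), (2, 1), (2, 2), (2, 5), (2, 6), (2, 9), (2, 10), (2, 13), (2, 14), (3, 1), (3, 2), (3, 5), (3, 6), (3, 9), (3, 10), (3, 13), (3, 14), (4, 1), (4, 2), (4, 5), (4, 6), (4, 9), (4, 10), (4, 13), (4, 14), (5, 1), (5, 2), (5, 5), (5, 6), (5, 9), (5, 10), (5, 13), (5, 14), (7, 1), (7, 2), (7, 5), (7, 6), (7, 9), (7, 10), (7, 13), (7, 14)]

Answer: .OO..OO..OO..OO.
................
.OO..OO..OO..OO.
.OO..OO..OO..OO.
.OO..OO..OO..OO.
.OO..OO..OO..OO.
................
.OO..OO..OO..OO.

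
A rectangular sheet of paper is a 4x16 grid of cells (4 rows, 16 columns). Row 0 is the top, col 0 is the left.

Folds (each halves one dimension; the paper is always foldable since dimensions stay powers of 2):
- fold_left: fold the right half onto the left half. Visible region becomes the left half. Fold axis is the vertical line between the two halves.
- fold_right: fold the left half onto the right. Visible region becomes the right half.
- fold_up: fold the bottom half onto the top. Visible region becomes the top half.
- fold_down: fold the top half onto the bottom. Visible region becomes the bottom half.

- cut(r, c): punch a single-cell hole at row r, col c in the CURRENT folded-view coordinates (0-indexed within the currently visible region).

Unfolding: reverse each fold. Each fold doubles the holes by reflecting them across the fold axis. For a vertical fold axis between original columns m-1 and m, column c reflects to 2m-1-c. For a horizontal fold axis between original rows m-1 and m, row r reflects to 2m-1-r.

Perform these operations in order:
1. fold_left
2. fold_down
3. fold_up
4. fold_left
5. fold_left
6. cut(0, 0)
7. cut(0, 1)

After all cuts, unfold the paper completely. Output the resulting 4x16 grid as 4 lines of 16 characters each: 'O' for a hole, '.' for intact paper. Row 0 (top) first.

Answer: OOOOOOOOOOOOOOOO
OOOOOOOOOOOOOOOO
OOOOOOOOOOOOOOOO
OOOOOOOOOOOOOOOO

Derivation:
Op 1 fold_left: fold axis v@8; visible region now rows[0,4) x cols[0,8) = 4x8
Op 2 fold_down: fold axis h@2; visible region now rows[2,4) x cols[0,8) = 2x8
Op 3 fold_up: fold axis h@3; visible region now rows[2,3) x cols[0,8) = 1x8
Op 4 fold_left: fold axis v@4; visible region now rows[2,3) x cols[0,4) = 1x4
Op 5 fold_left: fold axis v@2; visible region now rows[2,3) x cols[0,2) = 1x2
Op 6 cut(0, 0): punch at orig (2,0); cuts so far [(2, 0)]; region rows[2,3) x cols[0,2) = 1x2
Op 7 cut(0, 1): punch at orig (2,1); cuts so far [(2, 0), (2, 1)]; region rows[2,3) x cols[0,2) = 1x2
Unfold 1 (reflect across v@2): 4 holes -> [(2, 0), (2, 1), (2, 2), (2, 3)]
Unfold 2 (reflect across v@4): 8 holes -> [(2, 0), (2, 1), (2, 2), (2, 3), (2, 4), (2, 5), (2, 6), (2, 7)]
Unfold 3 (reflect across h@3): 16 holes -> [(2, 0), (2, 1), (2, 2), (2, 3), (2, 4), (2, 5), (2, 6), (2, 7), (3, 0), (3, 1), (3, 2), (3, 3), (3, 4), (3, 5), (3, 6), (3, 7)]
Unfold 4 (reflect across h@2): 32 holes -> [(0, 0), (0, 1), (0, 2), (0, 3), (0, 4), (0, 5), (0, 6), (0, 7), (1, 0), (1, 1), (1, 2), (1, 3), (1, 4), (1, 5), (1, 6), (1, 7), (2, 0), (2, 1), (2, 2), (2, 3), (2, 4), (2, 5), (2, 6), (2, 7), (3, 0), (3, 1), (3, 2), (3, 3), (3, 4), (3, 5), (3, 6), (3, 7)]
Unfold 5 (reflect across v@8): 64 holes -> [(0, 0), (0, 1), (0, 2), (0, 3), (0, 4), (0, 5), (0, 6), (0, 7), (0, 8), (0, 9), (0, 10), (0, 11), (0, 12), (0, 13), (0, 14), (0, 15), (1, 0), (1, 1), (1, 2), (1, 3), (1, 4), (1, 5), (1, 6), (1, 7), (1, 8), (1, 9), (1, 10), (1, 11), (1, 12), (1, 13), (1, 14), (1, 15), (2, 0), (2, 1), (2, 2), (2, 3), (2, 4), (2, 5), (2, 6), (2, 7), (2, 8), (2, 9), (2, 10), (2, 11), (2, 12), (2, 13), (2, 14), (2, 15), (3, 0), (3, 1), (3, 2), (3, 3), (3, 4), (3, 5), (3, 6), (3, 7), (3, 8), (3, 9), (3, 10), (3, 11), (3, 12), (3, 13), (3, 14), (3, 15)]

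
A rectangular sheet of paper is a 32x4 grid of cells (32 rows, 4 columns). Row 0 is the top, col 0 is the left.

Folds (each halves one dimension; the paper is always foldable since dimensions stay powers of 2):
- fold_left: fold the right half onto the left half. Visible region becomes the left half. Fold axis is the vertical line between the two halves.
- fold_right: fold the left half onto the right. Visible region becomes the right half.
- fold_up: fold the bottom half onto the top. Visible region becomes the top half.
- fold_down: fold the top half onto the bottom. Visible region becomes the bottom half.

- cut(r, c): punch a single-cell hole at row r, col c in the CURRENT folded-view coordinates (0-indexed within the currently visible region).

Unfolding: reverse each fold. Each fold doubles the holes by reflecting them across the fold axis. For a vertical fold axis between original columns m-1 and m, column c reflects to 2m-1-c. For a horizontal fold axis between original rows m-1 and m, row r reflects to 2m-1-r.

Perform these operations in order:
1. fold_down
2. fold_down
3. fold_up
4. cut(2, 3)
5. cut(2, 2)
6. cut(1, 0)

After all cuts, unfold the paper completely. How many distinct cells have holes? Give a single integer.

Op 1 fold_down: fold axis h@16; visible region now rows[16,32) x cols[0,4) = 16x4
Op 2 fold_down: fold axis h@24; visible region now rows[24,32) x cols[0,4) = 8x4
Op 3 fold_up: fold axis h@28; visible region now rows[24,28) x cols[0,4) = 4x4
Op 4 cut(2, 3): punch at orig (26,3); cuts so far [(26, 3)]; region rows[24,28) x cols[0,4) = 4x4
Op 5 cut(2, 2): punch at orig (26,2); cuts so far [(26, 2), (26, 3)]; region rows[24,28) x cols[0,4) = 4x4
Op 6 cut(1, 0): punch at orig (25,0); cuts so far [(25, 0), (26, 2), (26, 3)]; region rows[24,28) x cols[0,4) = 4x4
Unfold 1 (reflect across h@28): 6 holes -> [(25, 0), (26, 2), (26, 3), (29, 2), (29, 3), (30, 0)]
Unfold 2 (reflect across h@24): 12 holes -> [(17, 0), (18, 2), (18, 3), (21, 2), (21, 3), (22, 0), (25, 0), (26, 2), (26, 3), (29, 2), (29, 3), (30, 0)]
Unfold 3 (reflect across h@16): 24 holes -> [(1, 0), (2, 2), (2, 3), (5, 2), (5, 3), (6, 0), (9, 0), (10, 2), (10, 3), (13, 2), (13, 3), (14, 0), (17, 0), (18, 2), (18, 3), (21, 2), (21, 3), (22, 0), (25, 0), (26, 2), (26, 3), (29, 2), (29, 3), (30, 0)]

Answer: 24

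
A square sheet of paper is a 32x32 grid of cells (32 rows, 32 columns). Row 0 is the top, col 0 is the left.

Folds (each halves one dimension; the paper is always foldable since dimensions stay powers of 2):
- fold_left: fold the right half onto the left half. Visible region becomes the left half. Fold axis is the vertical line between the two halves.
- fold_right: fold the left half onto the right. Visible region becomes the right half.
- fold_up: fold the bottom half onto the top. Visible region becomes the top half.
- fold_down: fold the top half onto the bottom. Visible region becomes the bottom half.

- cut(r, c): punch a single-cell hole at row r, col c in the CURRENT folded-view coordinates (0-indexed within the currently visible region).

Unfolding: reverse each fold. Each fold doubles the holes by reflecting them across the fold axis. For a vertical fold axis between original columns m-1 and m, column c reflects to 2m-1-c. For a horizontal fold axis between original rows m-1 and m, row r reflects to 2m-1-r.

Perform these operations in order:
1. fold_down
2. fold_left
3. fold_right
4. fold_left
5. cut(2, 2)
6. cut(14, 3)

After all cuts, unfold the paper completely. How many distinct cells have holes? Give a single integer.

Op 1 fold_down: fold axis h@16; visible region now rows[16,32) x cols[0,32) = 16x32
Op 2 fold_left: fold axis v@16; visible region now rows[16,32) x cols[0,16) = 16x16
Op 3 fold_right: fold axis v@8; visible region now rows[16,32) x cols[8,16) = 16x8
Op 4 fold_left: fold axis v@12; visible region now rows[16,32) x cols[8,12) = 16x4
Op 5 cut(2, 2): punch at orig (18,10); cuts so far [(18, 10)]; region rows[16,32) x cols[8,12) = 16x4
Op 6 cut(14, 3): punch at orig (30,11); cuts so far [(18, 10), (30, 11)]; region rows[16,32) x cols[8,12) = 16x4
Unfold 1 (reflect across v@12): 4 holes -> [(18, 10), (18, 13), (30, 11), (30, 12)]
Unfold 2 (reflect across v@8): 8 holes -> [(18, 2), (18, 5), (18, 10), (18, 13), (30, 3), (30, 4), (30, 11), (30, 12)]
Unfold 3 (reflect across v@16): 16 holes -> [(18, 2), (18, 5), (18, 10), (18, 13), (18, 18), (18, 21), (18, 26), (18, 29), (30, 3), (30, 4), (30, 11), (30, 12), (30, 19), (30, 20), (30, 27), (30, 28)]
Unfold 4 (reflect across h@16): 32 holes -> [(1, 3), (1, 4), (1, 11), (1, 12), (1, 19), (1, 20), (1, 27), (1, 28), (13, 2), (13, 5), (13, 10), (13, 13), (13, 18), (13, 21), (13, 26), (13, 29), (18, 2), (18, 5), (18, 10), (18, 13), (18, 18), (18, 21), (18, 26), (18, 29), (30, 3), (30, 4), (30, 11), (30, 12), (30, 19), (30, 20), (30, 27), (30, 28)]

Answer: 32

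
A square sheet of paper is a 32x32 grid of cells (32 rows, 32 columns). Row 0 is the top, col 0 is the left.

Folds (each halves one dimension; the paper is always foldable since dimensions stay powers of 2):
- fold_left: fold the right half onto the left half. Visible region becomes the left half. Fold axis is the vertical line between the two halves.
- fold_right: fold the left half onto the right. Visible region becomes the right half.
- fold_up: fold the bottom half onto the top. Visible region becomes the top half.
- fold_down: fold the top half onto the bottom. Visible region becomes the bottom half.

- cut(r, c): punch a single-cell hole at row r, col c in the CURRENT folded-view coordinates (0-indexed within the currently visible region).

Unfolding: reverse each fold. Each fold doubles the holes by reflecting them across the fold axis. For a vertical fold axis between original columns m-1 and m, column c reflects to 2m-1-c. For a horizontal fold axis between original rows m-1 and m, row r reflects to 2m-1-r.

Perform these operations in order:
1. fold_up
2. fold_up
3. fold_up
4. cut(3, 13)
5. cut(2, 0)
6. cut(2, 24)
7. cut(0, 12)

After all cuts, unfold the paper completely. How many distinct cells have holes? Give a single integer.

Answer: 32

Derivation:
Op 1 fold_up: fold axis h@16; visible region now rows[0,16) x cols[0,32) = 16x32
Op 2 fold_up: fold axis h@8; visible region now rows[0,8) x cols[0,32) = 8x32
Op 3 fold_up: fold axis h@4; visible region now rows[0,4) x cols[0,32) = 4x32
Op 4 cut(3, 13): punch at orig (3,13); cuts so far [(3, 13)]; region rows[0,4) x cols[0,32) = 4x32
Op 5 cut(2, 0): punch at orig (2,0); cuts so far [(2, 0), (3, 13)]; region rows[0,4) x cols[0,32) = 4x32
Op 6 cut(2, 24): punch at orig (2,24); cuts so far [(2, 0), (2, 24), (3, 13)]; region rows[0,4) x cols[0,32) = 4x32
Op 7 cut(0, 12): punch at orig (0,12); cuts so far [(0, 12), (2, 0), (2, 24), (3, 13)]; region rows[0,4) x cols[0,32) = 4x32
Unfold 1 (reflect across h@4): 8 holes -> [(0, 12), (2, 0), (2, 24), (3, 13), (4, 13), (5, 0), (5, 24), (7, 12)]
Unfold 2 (reflect across h@8): 16 holes -> [(0, 12), (2, 0), (2, 24), (3, 13), (4, 13), (5, 0), (5, 24), (7, 12), (8, 12), (10, 0), (10, 24), (11, 13), (12, 13), (13, 0), (13, 24), (15, 12)]
Unfold 3 (reflect across h@16): 32 holes -> [(0, 12), (2, 0), (2, 24), (3, 13), (4, 13), (5, 0), (5, 24), (7, 12), (8, 12), (10, 0), (10, 24), (11, 13), (12, 13), (13, 0), (13, 24), (15, 12), (16, 12), (18, 0), (18, 24), (19, 13), (20, 13), (21, 0), (21, 24), (23, 12), (24, 12), (26, 0), (26, 24), (27, 13), (28, 13), (29, 0), (29, 24), (31, 12)]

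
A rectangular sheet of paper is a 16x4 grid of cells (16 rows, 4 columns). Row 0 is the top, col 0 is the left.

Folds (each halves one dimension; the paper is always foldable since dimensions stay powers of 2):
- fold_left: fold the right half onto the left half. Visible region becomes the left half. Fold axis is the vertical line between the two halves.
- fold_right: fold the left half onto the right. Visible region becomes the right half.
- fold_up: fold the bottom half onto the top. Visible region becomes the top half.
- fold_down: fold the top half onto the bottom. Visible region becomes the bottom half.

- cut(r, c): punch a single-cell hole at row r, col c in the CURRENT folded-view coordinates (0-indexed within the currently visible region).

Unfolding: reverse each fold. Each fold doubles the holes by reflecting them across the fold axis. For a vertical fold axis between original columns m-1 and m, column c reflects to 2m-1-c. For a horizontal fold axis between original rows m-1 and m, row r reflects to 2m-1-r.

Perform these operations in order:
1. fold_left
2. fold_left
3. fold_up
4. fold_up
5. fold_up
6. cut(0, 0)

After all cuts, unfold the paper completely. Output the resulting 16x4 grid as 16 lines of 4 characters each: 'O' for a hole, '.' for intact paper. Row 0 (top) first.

Answer: OOOO
....
....
OOOO
OOOO
....
....
OOOO
OOOO
....
....
OOOO
OOOO
....
....
OOOO

Derivation:
Op 1 fold_left: fold axis v@2; visible region now rows[0,16) x cols[0,2) = 16x2
Op 2 fold_left: fold axis v@1; visible region now rows[0,16) x cols[0,1) = 16x1
Op 3 fold_up: fold axis h@8; visible region now rows[0,8) x cols[0,1) = 8x1
Op 4 fold_up: fold axis h@4; visible region now rows[0,4) x cols[0,1) = 4x1
Op 5 fold_up: fold axis h@2; visible region now rows[0,2) x cols[0,1) = 2x1
Op 6 cut(0, 0): punch at orig (0,0); cuts so far [(0, 0)]; region rows[0,2) x cols[0,1) = 2x1
Unfold 1 (reflect across h@2): 2 holes -> [(0, 0), (3, 0)]
Unfold 2 (reflect across h@4): 4 holes -> [(0, 0), (3, 0), (4, 0), (7, 0)]
Unfold 3 (reflect across h@8): 8 holes -> [(0, 0), (3, 0), (4, 0), (7, 0), (8, 0), (11, 0), (12, 0), (15, 0)]
Unfold 4 (reflect across v@1): 16 holes -> [(0, 0), (0, 1), (3, 0), (3, 1), (4, 0), (4, 1), (7, 0), (7, 1), (8, 0), (8, 1), (11, 0), (11, 1), (12, 0), (12, 1), (15, 0), (15, 1)]
Unfold 5 (reflect across v@2): 32 holes -> [(0, 0), (0, 1), (0, 2), (0, 3), (3, 0), (3, 1), (3, 2), (3, 3), (4, 0), (4, 1), (4, 2), (4, 3), (7, 0), (7, 1), (7, 2), (7, 3), (8, 0), (8, 1), (8, 2), (8, 3), (11, 0), (11, 1), (11, 2), (11, 3), (12, 0), (12, 1), (12, 2), (12, 3), (15, 0), (15, 1), (15, 2), (15, 3)]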